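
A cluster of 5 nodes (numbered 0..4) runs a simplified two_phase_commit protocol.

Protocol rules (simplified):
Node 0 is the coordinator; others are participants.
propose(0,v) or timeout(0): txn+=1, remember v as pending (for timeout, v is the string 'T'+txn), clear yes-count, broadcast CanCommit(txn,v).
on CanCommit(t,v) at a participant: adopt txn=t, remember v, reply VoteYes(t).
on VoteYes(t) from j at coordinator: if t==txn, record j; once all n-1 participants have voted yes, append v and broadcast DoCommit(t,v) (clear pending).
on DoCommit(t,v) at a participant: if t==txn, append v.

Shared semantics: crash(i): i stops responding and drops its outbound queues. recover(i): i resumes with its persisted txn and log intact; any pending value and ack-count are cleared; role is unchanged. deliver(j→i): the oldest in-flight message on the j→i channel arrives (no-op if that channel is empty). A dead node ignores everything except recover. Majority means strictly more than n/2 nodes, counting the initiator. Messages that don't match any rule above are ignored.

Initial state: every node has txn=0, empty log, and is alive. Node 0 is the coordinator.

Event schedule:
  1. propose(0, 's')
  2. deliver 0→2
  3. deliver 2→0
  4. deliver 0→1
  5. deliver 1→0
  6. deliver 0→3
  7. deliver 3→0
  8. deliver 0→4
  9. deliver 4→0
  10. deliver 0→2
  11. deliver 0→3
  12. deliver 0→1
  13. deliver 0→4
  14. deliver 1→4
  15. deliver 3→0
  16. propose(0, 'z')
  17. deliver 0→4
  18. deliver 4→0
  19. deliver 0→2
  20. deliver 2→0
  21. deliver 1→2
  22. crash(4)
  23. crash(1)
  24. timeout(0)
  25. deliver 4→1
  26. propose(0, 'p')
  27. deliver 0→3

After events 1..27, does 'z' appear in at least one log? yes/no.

no

e1 propose(0,'s'): 0[coor,t=1,-]
e2 deliver 0→2: 2[part,t=1,-]
e3 deliver 2→0: ·
e4 deliver 0→1: 1[part,t=1,-]
e5 deliver 1→0: ·
e6 deliver 0→3: 3[part,t=1,-]
e7 deliver 3→0: ·
e8 deliver 0→4: 4[part,t=1,-]
e9 deliver 4→0: 0[coor,t=1,s]
e10 deliver 0→2: 2[part,t=1,s]
e11 deliver 0→3: 3[part,t=1,s]
e12 deliver 0→1: 1[part,t=1,s]
e13 deliver 0→4: 4[part,t=1,s]
e14 deliver 1→4: ·
e15 deliver 3→0: ·
e16 propose(0,'z'): 0[coor,t=2,s]
e17 deliver 0→4: 4[part,t=2,s]
e18 deliver 4→0: ·
e19 deliver 0→2: 2[part,t=2,s]
e20 deliver 2→0: ·
e21 deliver 1→2: ·
e22 crash(4): 4[✗part,t=2,s]
e23 crash(1): 1[✗part,t=1,s]
e24 timeout(0): 0[coor,t=3,s]
e25 deliver 4→1: ·
e26 propose(0,'p'): 0[coor,t=4,s]
e27 deliver 0→3: 3[part,t=2,s]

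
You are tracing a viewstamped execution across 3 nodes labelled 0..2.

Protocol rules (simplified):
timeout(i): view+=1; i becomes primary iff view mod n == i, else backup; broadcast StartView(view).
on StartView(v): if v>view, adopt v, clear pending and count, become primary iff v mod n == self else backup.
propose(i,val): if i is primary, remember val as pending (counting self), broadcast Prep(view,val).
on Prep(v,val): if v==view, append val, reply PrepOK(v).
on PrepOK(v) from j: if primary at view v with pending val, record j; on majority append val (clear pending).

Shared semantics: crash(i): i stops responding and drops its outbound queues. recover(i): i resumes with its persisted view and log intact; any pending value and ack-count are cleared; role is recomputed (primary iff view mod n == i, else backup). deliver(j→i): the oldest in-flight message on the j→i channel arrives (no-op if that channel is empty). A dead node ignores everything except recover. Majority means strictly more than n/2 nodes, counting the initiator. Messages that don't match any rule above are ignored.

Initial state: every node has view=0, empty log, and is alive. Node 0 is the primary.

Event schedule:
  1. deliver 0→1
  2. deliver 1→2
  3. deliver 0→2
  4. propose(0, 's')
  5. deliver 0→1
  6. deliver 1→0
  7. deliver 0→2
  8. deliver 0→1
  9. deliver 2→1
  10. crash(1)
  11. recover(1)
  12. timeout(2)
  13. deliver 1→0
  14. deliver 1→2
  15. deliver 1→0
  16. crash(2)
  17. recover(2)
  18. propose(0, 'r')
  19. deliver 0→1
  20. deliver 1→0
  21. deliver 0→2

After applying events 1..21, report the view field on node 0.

0

1. deliver 0→1:  nop
2. deliver 1→2:  nop
3. deliver 0→2:  nop
4. propose(0,'s'):  nop
5. deliver 0→1:  <1:back v0 s>
6. deliver 1→0:  <0:prim v0 s>
7. deliver 0→2:  <2:back v0 s>
8. deliver 0→1:  nop
9. deliver 2→1:  nop
10. crash(1):  <1:✗back v0 s>
11. recover(1):  <1:back v0 s>
12. timeout(2):  <2:back v1 s>
13. deliver 1→0:  nop
14. deliver 1→2:  nop
15. deliver 1→0:  nop
16. crash(2):  <2:✗back v1 s>
17. recover(2):  <2:back v1 s>
18. propose(0,'r'):  nop
19. deliver 0→1:  <1:back v0 s,r>
20. deliver 1→0:  <0:prim v0 s,r>
21. deliver 0→2:  nop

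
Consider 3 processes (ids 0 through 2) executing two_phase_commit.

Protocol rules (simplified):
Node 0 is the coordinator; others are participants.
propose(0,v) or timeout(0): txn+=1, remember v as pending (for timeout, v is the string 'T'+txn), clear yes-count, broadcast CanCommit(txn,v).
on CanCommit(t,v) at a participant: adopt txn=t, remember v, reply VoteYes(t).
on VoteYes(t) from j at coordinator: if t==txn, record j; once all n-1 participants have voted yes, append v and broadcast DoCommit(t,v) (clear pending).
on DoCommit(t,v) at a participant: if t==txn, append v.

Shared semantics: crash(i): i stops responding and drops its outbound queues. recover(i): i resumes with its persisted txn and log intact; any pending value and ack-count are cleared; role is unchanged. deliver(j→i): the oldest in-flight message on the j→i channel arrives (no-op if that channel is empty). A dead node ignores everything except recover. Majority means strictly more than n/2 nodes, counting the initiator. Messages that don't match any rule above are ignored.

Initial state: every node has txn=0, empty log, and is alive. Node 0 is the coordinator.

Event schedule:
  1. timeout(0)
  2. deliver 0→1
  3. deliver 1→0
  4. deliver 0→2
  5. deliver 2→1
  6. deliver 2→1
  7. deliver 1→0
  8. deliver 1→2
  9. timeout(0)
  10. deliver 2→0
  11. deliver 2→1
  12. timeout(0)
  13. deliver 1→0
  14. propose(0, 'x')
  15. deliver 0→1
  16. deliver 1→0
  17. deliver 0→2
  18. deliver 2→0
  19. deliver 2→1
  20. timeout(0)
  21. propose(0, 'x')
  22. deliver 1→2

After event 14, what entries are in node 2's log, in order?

empty

e1 timeout(0): 0[coor,t=1,-]
e2 deliver 0→1: 1[part,t=1,-]
e3 deliver 1→0: ·
e4 deliver 0→2: 2[part,t=1,-]
e5 deliver 2→1: ·
e6 deliver 2→1: ·
e7 deliver 1→0: ·
e8 deliver 1→2: ·
e9 timeout(0): 0[coor,t=2,-]
e10 deliver 2→0: ·
e11 deliver 2→1: ·
e12 timeout(0): 0[coor,t=3,-]
e13 deliver 1→0: ·
e14 propose(0,'x'): 0[coor,t=4,-]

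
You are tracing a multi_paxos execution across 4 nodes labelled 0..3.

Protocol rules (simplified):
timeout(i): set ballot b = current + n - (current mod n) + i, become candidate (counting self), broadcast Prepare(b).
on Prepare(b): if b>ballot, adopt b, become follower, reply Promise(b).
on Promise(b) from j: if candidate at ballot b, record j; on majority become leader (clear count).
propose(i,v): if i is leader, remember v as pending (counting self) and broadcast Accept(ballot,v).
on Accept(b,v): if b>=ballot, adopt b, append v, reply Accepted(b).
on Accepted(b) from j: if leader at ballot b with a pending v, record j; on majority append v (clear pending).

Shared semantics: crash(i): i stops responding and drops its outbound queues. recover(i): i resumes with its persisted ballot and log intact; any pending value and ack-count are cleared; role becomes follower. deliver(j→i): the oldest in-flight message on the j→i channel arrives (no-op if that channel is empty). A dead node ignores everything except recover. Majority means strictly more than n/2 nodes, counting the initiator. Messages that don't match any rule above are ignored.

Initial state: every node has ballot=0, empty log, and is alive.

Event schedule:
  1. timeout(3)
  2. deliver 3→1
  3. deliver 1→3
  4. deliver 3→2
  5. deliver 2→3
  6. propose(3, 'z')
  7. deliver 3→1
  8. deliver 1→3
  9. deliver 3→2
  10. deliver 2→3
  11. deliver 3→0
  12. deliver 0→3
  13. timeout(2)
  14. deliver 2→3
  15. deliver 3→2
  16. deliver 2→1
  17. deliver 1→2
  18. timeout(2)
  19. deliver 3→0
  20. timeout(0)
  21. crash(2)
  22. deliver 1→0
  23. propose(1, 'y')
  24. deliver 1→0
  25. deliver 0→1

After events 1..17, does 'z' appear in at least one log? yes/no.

step 1 timeout(3): 3={cand,b=7,log=-}
step 2 deliver 3→1: 1={foll,b=7,log=-}
step 3 deliver 1→3: —
step 4 deliver 3→2: 2={foll,b=7,log=-}
step 5 deliver 2→3: 3={lead,b=7,log=-}
step 6 propose(3,'z'): —
step 7 deliver 3→1: 1={foll,b=7,log=z}
step 8 deliver 1→3: —
step 9 deliver 3→2: 2={foll,b=7,log=z}
step 10 deliver 2→3: 3={lead,b=7,log=z}
step 11 deliver 3→0: 0={foll,b=7,log=-}
step 12 deliver 0→3: —
step 13 timeout(2): 2={cand,b=10,log=z}
step 14 deliver 2→3: 3={foll,b=10,log=z}
step 15 deliver 3→2: —
step 16 deliver 2→1: 1={foll,b=10,log=z}
step 17 deliver 1→2: 2={lead,b=10,log=z}

yes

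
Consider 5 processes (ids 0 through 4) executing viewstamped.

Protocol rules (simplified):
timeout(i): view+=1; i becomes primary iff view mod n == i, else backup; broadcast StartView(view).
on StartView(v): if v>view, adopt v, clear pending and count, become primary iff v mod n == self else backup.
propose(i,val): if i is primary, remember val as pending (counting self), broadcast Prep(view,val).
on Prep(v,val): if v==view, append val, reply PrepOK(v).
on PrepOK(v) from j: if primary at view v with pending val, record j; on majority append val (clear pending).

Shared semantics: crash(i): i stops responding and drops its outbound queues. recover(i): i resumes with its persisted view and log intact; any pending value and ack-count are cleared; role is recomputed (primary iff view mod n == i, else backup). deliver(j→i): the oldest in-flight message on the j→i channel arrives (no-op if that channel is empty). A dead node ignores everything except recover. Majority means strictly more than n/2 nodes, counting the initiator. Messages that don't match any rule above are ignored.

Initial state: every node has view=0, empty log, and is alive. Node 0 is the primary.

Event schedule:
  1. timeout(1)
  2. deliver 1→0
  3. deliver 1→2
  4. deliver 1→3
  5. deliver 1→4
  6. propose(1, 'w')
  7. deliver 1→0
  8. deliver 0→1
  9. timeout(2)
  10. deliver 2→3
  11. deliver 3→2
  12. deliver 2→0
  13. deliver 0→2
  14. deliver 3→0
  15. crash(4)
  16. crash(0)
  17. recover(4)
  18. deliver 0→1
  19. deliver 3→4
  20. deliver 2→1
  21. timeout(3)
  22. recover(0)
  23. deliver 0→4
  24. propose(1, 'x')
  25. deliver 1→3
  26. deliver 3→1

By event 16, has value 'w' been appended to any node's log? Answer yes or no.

e1 timeout(1): 1[prim,v=1,-]
e2 deliver 1→0: 0[back,v=1,-]
e3 deliver 1→2: 2[back,v=1,-]
e4 deliver 1→3: 3[back,v=1,-]
e5 deliver 1→4: 4[back,v=1,-]
e6 propose(1,'w'): ·
e7 deliver 1→0: 0[back,v=1,w]
e8 deliver 0→1: ·
e9 timeout(2): 2[prim,v=2,-]
e10 deliver 2→3: 3[back,v=2,-]
e11 deliver 3→2: ·
e12 deliver 2→0: 0[back,v=2,w]
e13 deliver 0→2: ·
e14 deliver 3→0: ·
e15 crash(4): 4[✗back,v=1,-]
e16 crash(0): 0[✗back,v=2,w]

yes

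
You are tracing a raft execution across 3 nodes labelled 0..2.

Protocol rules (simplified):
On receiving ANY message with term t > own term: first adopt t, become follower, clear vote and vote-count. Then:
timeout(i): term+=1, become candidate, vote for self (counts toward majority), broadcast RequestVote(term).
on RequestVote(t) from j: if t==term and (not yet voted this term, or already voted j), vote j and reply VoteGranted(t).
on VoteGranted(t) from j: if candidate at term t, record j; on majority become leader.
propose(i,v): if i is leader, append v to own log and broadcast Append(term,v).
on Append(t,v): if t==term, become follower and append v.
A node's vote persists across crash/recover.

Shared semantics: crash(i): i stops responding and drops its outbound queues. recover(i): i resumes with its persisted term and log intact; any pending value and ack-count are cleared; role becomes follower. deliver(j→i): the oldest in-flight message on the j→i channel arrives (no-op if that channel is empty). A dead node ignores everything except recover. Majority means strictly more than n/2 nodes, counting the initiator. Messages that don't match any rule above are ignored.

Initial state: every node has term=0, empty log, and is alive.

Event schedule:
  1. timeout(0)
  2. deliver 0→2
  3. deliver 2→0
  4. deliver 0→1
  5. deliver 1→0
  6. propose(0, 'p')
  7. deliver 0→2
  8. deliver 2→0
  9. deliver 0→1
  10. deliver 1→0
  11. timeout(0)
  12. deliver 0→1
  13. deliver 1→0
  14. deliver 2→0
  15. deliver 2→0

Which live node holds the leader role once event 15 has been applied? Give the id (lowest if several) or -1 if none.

after 1 — timeout(0): n0:cand/t1/[-]
after 2 — deliver 0→2: n2:foll/t1/[-]
after 3 — deliver 2→0: n0:lead/t1/[-]
after 4 — deliver 0→1: n1:foll/t1/[-]
after 5 — deliver 1→0: ·
after 6 — propose(0,'p'): n0:lead/t1/[p]
after 7 — deliver 0→2: n2:foll/t1/[p]
after 8 — deliver 2→0: ·
after 9 — deliver 0→1: n1:foll/t1/[p]
after 10 — deliver 1→0: ·
after 11 — timeout(0): n0:cand/t2/[p]
after 12 — deliver 0→1: n1:foll/t2/[p]
after 13 — deliver 1→0: n0:lead/t2/[p]
after 14 — deliver 2→0: ·
after 15 — deliver 2→0: ·

0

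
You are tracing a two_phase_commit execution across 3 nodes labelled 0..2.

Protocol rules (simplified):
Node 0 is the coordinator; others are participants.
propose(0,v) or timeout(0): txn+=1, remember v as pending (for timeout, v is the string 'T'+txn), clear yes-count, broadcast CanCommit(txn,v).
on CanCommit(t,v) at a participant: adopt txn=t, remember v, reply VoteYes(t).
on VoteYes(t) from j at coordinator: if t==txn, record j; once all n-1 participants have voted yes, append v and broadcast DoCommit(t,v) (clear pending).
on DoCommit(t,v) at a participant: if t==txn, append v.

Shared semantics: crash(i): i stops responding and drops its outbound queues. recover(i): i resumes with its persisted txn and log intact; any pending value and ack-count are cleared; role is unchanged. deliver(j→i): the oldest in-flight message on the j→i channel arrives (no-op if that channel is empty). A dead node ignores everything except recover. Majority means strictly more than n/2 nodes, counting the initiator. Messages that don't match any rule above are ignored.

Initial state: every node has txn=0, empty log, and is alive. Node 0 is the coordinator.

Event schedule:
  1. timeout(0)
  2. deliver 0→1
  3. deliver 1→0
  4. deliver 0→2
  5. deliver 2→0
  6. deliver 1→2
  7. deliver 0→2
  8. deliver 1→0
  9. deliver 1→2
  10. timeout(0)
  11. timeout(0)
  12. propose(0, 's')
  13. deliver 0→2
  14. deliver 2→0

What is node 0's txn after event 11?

e1 timeout(0): 0[coor,t=1,-]
e2 deliver 0→1: 1[part,t=1,-]
e3 deliver 1→0: ·
e4 deliver 0→2: 2[part,t=1,-]
e5 deliver 2→0: 0[coor,t=1,T1]
e6 deliver 1→2: ·
e7 deliver 0→2: 2[part,t=1,T1]
e8 deliver 1→0: ·
e9 deliver 1→2: ·
e10 timeout(0): 0[coor,t=2,T1]
e11 timeout(0): 0[coor,t=3,T1]

3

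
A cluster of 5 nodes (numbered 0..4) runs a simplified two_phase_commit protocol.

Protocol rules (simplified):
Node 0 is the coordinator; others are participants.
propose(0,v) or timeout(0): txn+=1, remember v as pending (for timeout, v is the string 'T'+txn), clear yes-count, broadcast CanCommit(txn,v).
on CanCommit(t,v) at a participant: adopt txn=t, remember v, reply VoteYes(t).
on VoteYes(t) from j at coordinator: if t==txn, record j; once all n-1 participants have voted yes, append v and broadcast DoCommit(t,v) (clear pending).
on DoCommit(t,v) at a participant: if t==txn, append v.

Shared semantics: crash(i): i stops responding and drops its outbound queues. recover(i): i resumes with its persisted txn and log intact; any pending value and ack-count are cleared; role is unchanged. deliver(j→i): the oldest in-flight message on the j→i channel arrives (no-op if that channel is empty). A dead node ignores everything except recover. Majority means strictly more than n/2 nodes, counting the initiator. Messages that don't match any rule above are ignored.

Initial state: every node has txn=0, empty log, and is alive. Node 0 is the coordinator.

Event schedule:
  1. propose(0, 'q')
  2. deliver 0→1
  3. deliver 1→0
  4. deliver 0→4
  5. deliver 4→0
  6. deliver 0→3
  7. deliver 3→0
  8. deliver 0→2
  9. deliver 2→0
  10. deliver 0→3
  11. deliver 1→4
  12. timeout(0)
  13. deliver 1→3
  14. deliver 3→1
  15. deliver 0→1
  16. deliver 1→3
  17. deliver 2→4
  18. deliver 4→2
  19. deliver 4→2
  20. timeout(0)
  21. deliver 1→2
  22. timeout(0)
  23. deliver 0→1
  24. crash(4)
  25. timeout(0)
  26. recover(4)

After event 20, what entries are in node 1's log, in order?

q

step 1 propose(0,'q'): 0={coor,t=1,log=-}
step 2 deliver 0→1: 1={part,t=1,log=-}
step 3 deliver 1→0: —
step 4 deliver 0→4: 4={part,t=1,log=-}
step 5 deliver 4→0: —
step 6 deliver 0→3: 3={part,t=1,log=-}
step 7 deliver 3→0: —
step 8 deliver 0→2: 2={part,t=1,log=-}
step 9 deliver 2→0: 0={coor,t=1,log=q}
step 10 deliver 0→3: 3={part,t=1,log=q}
step 11 deliver 1→4: —
step 12 timeout(0): 0={coor,t=2,log=q}
step 13 deliver 1→3: —
step 14 deliver 3→1: —
step 15 deliver 0→1: 1={part,t=1,log=q}
step 16 deliver 1→3: —
step 17 deliver 2→4: —
step 18 deliver 4→2: —
step 19 deliver 4→2: —
step 20 timeout(0): 0={coor,t=3,log=q}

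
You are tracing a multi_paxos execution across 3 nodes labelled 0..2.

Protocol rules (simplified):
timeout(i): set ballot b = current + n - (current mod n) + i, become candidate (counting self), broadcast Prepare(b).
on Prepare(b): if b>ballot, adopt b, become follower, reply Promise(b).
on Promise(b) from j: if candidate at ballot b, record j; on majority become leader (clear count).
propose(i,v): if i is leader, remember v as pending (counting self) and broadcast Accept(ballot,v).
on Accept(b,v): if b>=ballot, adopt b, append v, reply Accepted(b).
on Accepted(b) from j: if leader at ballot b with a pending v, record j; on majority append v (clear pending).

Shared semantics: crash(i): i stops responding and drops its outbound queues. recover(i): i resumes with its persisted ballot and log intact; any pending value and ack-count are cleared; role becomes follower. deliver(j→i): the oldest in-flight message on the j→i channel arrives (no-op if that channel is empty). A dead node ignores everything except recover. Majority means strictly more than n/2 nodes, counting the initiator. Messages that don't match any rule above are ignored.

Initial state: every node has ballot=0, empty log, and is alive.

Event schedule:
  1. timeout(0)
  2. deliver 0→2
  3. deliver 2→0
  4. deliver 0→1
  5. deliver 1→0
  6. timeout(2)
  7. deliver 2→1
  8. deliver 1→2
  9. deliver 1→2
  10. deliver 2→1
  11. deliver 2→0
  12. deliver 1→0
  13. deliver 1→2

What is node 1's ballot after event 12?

after 1 — timeout(0): n0:cand/b3/[-]
after 2 — deliver 0→2: n2:foll/b3/[-]
after 3 — deliver 2→0: n0:lead/b3/[-]
after 4 — deliver 0→1: n1:foll/b3/[-]
after 5 — deliver 1→0: ·
after 6 — timeout(2): n2:cand/b8/[-]
after 7 — deliver 2→1: n1:foll/b8/[-]
after 8 — deliver 1→2: n2:lead/b8/[-]
after 9 — deliver 1→2: ·
after 10 — deliver 2→1: ·
after 11 — deliver 2→0: n0:foll/b8/[-]
after 12 — deliver 1→0: ·

8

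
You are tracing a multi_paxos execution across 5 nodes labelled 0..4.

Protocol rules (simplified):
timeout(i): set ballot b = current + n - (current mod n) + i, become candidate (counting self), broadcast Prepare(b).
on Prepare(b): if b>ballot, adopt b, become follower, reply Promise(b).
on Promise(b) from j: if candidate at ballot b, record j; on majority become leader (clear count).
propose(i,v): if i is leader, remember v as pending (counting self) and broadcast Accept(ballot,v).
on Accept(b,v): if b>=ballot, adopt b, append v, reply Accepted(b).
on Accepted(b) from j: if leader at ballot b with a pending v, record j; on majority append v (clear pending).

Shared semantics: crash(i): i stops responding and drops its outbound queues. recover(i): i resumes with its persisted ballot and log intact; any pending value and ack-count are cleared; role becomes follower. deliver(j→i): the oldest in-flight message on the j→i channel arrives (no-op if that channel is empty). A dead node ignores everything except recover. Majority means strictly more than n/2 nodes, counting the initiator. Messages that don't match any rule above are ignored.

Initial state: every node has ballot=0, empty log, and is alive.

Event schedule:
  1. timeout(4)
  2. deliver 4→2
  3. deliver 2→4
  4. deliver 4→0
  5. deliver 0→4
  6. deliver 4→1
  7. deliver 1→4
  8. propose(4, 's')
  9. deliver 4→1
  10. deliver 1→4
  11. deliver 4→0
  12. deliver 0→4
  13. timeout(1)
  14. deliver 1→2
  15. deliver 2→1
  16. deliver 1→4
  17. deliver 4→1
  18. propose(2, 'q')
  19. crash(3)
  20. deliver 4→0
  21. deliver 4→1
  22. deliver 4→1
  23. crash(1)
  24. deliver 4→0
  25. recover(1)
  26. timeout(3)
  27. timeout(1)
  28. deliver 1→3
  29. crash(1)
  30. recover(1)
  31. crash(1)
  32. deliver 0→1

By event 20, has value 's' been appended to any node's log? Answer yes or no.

yes

step 1 timeout(4): 4={cand,b=9,log=-}
step 2 deliver 4→2: 2={foll,b=9,log=-}
step 3 deliver 2→4: —
step 4 deliver 4→0: 0={foll,b=9,log=-}
step 5 deliver 0→4: 4={lead,b=9,log=-}
step 6 deliver 4→1: 1={foll,b=9,log=-}
step 7 deliver 1→4: —
step 8 propose(4,'s'): —
step 9 deliver 4→1: 1={foll,b=9,log=s}
step 10 deliver 1→4: —
step 11 deliver 4→0: 0={foll,b=9,log=s}
step 12 deliver 0→4: 4={lead,b=9,log=s}
step 13 timeout(1): 1={cand,b=11,log=s}
step 14 deliver 1→2: 2={foll,b=11,log=-}
step 15 deliver 2→1: —
step 16 deliver 1→4: 4={foll,b=11,log=s}
step 17 deliver 4→1: 1={lead,b=11,log=s}
step 18 propose(2,'q'): —
step 19 crash(3): 3={✗foll,b=0,log=-}
step 20 deliver 4→0: —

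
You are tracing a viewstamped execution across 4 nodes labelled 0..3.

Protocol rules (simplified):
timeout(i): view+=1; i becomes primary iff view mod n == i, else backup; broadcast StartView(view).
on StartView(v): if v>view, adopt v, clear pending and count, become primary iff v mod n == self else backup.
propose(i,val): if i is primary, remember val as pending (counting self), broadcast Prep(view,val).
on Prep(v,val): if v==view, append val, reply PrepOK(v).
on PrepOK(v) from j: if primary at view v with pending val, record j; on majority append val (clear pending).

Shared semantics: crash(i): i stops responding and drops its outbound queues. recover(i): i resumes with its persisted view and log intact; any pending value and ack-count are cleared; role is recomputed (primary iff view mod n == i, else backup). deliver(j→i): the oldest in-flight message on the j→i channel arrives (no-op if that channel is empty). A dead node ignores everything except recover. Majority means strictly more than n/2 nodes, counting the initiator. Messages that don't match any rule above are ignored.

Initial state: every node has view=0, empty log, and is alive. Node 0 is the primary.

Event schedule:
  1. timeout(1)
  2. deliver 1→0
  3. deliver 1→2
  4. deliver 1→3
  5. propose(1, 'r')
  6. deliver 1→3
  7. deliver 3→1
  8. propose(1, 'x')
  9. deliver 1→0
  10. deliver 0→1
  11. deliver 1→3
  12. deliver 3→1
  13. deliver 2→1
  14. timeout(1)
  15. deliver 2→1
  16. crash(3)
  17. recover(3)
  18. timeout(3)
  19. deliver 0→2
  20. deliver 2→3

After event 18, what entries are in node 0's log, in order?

after 1 — timeout(1): n1:prim/v1/[-]
after 2 — deliver 1→0: n0:back/v1/[-]
after 3 — deliver 1→2: n2:back/v1/[-]
after 4 — deliver 1→3: n3:back/v1/[-]
after 5 — propose(1,'r'): ·
after 6 — deliver 1→3: n3:back/v1/[r]
after 7 — deliver 3→1: ·
after 8 — propose(1,'x'): ·
after 9 — deliver 1→0: n0:back/v1/[r]
after 10 — deliver 0→1: ·
after 11 — deliver 1→3: n3:back/v1/[r,x]
after 12 — deliver 3→1: n1:prim/v1/[x]
after 13 — deliver 2→1: ·
after 14 — timeout(1): n1:back/v2/[x]
after 15 — deliver 2→1: ·
after 16 — crash(3): n3:✗back/v1/[r,x]
after 17 — recover(3): n3:back/v1/[r,x]
after 18 — timeout(3): n3:back/v2/[r,x]

r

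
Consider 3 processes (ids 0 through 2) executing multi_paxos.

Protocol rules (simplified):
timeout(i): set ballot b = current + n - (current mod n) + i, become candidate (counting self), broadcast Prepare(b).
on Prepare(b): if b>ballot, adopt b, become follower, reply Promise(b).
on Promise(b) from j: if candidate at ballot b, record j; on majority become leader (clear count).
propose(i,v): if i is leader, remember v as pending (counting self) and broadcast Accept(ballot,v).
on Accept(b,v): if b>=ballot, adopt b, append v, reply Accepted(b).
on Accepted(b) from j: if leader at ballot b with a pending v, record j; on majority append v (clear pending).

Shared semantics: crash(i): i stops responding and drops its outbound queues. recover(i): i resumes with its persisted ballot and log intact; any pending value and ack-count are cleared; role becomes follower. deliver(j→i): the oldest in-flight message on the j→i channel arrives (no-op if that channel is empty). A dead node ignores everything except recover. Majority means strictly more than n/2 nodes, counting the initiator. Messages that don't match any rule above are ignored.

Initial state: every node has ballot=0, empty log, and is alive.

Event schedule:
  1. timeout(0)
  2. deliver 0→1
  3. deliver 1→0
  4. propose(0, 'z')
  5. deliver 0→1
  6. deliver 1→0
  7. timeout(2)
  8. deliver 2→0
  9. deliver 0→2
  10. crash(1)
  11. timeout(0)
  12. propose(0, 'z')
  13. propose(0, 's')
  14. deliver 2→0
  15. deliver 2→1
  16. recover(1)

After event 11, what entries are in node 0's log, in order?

[1] timeout(0) → N0(cand b3 [-])
[2] deliver 0→1 → N1(foll b3 [-])
[3] deliver 1→0 → N0(lead b3 [-])
[4] propose(0,'z') → ∅
[5] deliver 0→1 → N1(foll b3 [z])
[6] deliver 1→0 → N0(lead b3 [z])
[7] timeout(2) → N2(cand b5 [-])
[8] deliver 2→0 → N0(foll b5 [z])
[9] deliver 0→2 → ∅
[10] crash(1) → N1(✗foll b3 [z])
[11] timeout(0) → N0(cand b6 [z])

z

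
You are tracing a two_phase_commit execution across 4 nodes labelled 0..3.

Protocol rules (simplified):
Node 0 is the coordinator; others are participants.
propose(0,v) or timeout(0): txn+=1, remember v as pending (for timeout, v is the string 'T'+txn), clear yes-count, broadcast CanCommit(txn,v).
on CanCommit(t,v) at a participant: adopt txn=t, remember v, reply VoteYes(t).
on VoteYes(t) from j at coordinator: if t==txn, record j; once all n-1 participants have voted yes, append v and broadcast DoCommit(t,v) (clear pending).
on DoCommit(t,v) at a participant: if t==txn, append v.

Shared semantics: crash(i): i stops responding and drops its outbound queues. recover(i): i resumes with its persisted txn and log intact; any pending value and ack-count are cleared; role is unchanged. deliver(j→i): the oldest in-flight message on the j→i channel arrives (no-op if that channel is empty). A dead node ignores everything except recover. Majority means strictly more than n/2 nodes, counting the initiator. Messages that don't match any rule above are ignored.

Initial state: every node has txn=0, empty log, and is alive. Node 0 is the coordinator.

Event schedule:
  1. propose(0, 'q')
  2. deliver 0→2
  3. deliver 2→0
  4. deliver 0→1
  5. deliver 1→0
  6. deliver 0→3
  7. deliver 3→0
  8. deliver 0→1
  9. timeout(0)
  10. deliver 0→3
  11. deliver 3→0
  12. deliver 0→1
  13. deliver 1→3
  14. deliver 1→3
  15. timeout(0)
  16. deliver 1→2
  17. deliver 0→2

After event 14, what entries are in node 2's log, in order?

[1] propose(0,'q') → N0(coor t1 [-])
[2] deliver 0→2 → N2(part t1 [-])
[3] deliver 2→0 → ∅
[4] deliver 0→1 → N1(part t1 [-])
[5] deliver 1→0 → ∅
[6] deliver 0→3 → N3(part t1 [-])
[7] deliver 3→0 → N0(coor t1 [q])
[8] deliver 0→1 → N1(part t1 [q])
[9] timeout(0) → N0(coor t2 [q])
[10] deliver 0→3 → N3(part t1 [q])
[11] deliver 3→0 → ∅
[12] deliver 0→1 → N1(part t2 [q])
[13] deliver 1→3 → ∅
[14] deliver 1→3 → ∅

empty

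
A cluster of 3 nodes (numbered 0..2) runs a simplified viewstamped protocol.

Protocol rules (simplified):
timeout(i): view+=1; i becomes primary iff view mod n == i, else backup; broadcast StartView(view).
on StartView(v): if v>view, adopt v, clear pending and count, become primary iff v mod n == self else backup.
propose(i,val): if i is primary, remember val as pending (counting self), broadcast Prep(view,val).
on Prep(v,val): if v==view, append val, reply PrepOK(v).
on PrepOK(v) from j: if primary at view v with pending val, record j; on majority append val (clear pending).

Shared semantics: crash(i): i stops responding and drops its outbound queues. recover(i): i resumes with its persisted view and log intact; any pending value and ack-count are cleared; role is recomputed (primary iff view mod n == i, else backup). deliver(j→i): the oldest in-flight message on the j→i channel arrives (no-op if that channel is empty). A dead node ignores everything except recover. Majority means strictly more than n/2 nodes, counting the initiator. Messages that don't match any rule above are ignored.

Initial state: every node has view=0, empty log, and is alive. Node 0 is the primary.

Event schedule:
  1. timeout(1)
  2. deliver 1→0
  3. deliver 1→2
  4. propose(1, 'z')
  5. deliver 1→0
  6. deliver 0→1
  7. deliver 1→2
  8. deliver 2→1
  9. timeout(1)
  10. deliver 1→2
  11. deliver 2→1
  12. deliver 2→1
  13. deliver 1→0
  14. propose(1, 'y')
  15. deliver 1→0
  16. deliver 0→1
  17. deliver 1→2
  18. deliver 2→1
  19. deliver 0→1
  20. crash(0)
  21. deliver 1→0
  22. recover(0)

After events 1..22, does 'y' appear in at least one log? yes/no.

no

1. timeout(1):  <1:prim v1 ->
2. deliver 1→0:  <0:back v1 ->
3. deliver 1→2:  <2:back v1 ->
4. propose(1,'z'):  nop
5. deliver 1→0:  <0:back v1 z>
6. deliver 0→1:  <1:prim v1 z>
7. deliver 1→2:  <2:back v1 z>
8. deliver 2→1:  nop
9. timeout(1):  <1:back v2 z>
10. deliver 1→2:  <2:prim v2 z>
11. deliver 2→1:  nop
12. deliver 2→1:  nop
13. deliver 1→0:  <0:back v2 z>
14. propose(1,'y'):  nop
15. deliver 1→0:  nop
16. deliver 0→1:  nop
17. deliver 1→2:  nop
18. deliver 2→1:  nop
19. deliver 0→1:  nop
20. crash(0):  <0:✗back v2 z>
21. deliver 1→0:  nop
22. recover(0):  <0:back v2 z>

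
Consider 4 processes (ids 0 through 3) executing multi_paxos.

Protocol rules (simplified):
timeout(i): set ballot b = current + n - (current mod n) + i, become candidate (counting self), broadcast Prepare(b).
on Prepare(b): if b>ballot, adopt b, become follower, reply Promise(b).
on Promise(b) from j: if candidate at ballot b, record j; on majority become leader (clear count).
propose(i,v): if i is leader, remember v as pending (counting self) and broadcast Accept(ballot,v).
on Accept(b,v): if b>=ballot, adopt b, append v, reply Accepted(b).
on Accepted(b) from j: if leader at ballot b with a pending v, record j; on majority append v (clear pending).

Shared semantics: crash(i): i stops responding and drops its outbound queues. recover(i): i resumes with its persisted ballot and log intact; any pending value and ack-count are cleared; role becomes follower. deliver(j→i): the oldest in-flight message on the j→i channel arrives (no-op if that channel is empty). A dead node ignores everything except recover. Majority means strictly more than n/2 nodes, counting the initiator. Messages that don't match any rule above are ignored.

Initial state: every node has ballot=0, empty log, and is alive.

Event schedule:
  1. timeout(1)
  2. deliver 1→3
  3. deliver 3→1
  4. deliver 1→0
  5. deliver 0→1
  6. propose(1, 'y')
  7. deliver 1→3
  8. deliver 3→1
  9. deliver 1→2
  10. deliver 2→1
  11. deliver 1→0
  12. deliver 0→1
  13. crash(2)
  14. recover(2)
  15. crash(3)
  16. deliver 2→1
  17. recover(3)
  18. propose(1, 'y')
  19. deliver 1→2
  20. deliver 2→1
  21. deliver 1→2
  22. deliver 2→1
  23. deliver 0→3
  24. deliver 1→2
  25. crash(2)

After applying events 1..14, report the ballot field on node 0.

5

step 1 timeout(1): 1={cand,b=5,log=-}
step 2 deliver 1→3: 3={foll,b=5,log=-}
step 3 deliver 3→1: —
step 4 deliver 1→0: 0={foll,b=5,log=-}
step 5 deliver 0→1: 1={lead,b=5,log=-}
step 6 propose(1,'y'): —
step 7 deliver 1→3: 3={foll,b=5,log=y}
step 8 deliver 3→1: —
step 9 deliver 1→2: 2={foll,b=5,log=-}
step 10 deliver 2→1: —
step 11 deliver 1→0: 0={foll,b=5,log=y}
step 12 deliver 0→1: 1={lead,b=5,log=y}
step 13 crash(2): 2={✗foll,b=5,log=-}
step 14 recover(2): 2={foll,b=5,log=-}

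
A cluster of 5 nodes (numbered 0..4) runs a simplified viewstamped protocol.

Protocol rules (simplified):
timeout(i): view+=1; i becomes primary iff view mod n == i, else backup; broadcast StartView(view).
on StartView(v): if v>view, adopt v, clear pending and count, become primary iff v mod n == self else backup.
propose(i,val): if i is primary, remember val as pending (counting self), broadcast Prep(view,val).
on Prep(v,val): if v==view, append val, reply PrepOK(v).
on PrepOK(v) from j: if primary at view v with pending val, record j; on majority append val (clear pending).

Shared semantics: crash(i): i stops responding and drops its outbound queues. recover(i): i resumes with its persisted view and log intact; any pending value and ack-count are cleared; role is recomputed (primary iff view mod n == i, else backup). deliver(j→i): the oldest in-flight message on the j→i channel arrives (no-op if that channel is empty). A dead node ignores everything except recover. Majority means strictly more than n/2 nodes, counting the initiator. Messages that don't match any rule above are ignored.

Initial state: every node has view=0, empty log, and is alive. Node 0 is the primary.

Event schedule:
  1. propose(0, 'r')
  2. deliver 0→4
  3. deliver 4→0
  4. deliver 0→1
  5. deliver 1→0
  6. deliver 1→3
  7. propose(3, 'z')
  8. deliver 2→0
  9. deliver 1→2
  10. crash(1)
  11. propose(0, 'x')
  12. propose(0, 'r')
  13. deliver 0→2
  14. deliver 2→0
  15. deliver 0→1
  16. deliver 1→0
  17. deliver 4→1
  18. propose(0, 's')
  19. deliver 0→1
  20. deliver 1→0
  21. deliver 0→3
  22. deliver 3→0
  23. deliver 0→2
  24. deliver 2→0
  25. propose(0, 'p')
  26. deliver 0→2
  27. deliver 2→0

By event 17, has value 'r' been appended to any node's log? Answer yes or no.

step 1 propose(0,'r'): —
step 2 deliver 0→4: 4={back,v=0,log=r}
step 3 deliver 4→0: —
step 4 deliver 0→1: 1={back,v=0,log=r}
step 5 deliver 1→0: 0={prim,v=0,log=r}
step 6 deliver 1→3: —
step 7 propose(3,'z'): —
step 8 deliver 2→0: —
step 9 deliver 1→2: —
step 10 crash(1): 1={✗back,v=0,log=r}
step 11 propose(0,'x'): —
step 12 propose(0,'r'): —
step 13 deliver 0→2: 2={back,v=0,log=r}
step 14 deliver 2→0: —
step 15 deliver 0→1: —
step 16 deliver 1→0: —
step 17 deliver 4→1: —

yes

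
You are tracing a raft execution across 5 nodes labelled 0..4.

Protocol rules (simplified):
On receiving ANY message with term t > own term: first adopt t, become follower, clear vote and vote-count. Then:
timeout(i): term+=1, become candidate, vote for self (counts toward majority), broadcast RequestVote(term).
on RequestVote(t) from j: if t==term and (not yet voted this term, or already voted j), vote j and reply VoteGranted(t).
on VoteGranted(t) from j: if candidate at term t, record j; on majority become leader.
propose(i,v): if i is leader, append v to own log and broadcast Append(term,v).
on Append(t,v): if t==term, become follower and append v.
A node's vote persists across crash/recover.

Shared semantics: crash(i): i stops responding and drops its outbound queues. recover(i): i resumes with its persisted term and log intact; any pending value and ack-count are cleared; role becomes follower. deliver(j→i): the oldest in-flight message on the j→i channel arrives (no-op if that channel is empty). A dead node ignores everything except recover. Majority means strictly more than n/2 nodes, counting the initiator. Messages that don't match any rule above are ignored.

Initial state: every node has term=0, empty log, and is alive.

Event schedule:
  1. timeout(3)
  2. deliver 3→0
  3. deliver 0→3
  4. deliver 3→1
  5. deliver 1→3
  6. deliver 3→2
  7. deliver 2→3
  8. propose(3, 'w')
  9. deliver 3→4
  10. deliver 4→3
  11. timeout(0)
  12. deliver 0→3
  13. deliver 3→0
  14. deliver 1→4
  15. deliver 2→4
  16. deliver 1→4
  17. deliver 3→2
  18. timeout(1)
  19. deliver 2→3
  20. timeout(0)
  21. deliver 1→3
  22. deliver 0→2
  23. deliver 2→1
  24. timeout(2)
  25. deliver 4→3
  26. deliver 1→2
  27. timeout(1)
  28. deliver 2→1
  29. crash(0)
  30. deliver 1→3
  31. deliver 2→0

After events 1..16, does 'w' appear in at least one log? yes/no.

after 1 — timeout(3): n3:cand/t1/[-]
after 2 — deliver 3→0: n0:foll/t1/[-]
after 3 — deliver 0→3: ·
after 4 — deliver 3→1: n1:foll/t1/[-]
after 5 — deliver 1→3: n3:lead/t1/[-]
after 6 — deliver 3→2: n2:foll/t1/[-]
after 7 — deliver 2→3: ·
after 8 — propose(3,'w'): n3:lead/t1/[w]
after 9 — deliver 3→4: n4:foll/t1/[-]
after 10 — deliver 4→3: ·
after 11 — timeout(0): n0:cand/t2/[-]
after 12 — deliver 0→3: n3:foll/t2/[w]
after 13 — deliver 3→0: ·
after 14 — deliver 1→4: ·
after 15 — deliver 2→4: ·
after 16 — deliver 1→4: ·

yes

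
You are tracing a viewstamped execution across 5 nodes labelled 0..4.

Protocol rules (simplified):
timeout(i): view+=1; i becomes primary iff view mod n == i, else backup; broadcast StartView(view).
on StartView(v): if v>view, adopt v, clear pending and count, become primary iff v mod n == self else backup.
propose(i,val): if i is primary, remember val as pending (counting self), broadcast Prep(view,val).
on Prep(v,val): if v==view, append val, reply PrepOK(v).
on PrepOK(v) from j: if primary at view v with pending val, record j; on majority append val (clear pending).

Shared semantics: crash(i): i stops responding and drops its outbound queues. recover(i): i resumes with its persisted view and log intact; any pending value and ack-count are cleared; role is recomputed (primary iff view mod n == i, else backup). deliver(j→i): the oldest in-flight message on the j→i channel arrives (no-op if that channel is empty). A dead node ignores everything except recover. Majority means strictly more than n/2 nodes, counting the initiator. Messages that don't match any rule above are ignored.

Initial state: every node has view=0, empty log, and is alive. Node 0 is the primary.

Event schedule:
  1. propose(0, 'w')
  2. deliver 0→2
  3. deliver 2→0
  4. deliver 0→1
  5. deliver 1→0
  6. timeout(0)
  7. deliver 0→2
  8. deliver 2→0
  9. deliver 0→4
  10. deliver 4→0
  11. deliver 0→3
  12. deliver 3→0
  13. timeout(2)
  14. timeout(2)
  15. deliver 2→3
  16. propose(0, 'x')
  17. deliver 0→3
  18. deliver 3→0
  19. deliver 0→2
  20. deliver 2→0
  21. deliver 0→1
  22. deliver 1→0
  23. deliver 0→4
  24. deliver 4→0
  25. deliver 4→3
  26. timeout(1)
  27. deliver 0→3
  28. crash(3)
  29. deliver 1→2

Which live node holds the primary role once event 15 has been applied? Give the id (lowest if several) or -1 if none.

-1

1. propose(0,'w'):  nop
2. deliver 0→2:  <2:back v0 w>
3. deliver 2→0:  nop
4. deliver 0→1:  <1:back v0 w>
5. deliver 1→0:  <0:prim v0 w>
6. timeout(0):  <0:back v1 w>
7. deliver 0→2:  <2:back v1 w>
8. deliver 2→0:  nop
9. deliver 0→4:  <4:back v0 w>
10. deliver 4→0:  nop
11. deliver 0→3:  <3:back v0 w>
12. deliver 3→0:  nop
13. timeout(2):  <2:prim v2 w>
14. timeout(2):  <2:back v3 w>
15. deliver 2→3:  <3:back v2 w>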